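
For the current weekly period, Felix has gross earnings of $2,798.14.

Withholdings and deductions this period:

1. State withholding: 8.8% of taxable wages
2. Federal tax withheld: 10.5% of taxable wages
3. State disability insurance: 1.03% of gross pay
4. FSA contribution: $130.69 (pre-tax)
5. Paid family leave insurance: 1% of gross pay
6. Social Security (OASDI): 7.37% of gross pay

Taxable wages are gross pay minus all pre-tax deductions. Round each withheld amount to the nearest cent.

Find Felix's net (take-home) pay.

$1,889.61

FSA contribution: $130.69
Taxable wages = $2,798.14 − $130.69 = $2,667.45
Federal tax withheld: $2,667.45 × 0.105 = $280.08
State withholding: $2,667.45 × 0.088 = $234.74
Paid family leave insurance: $2,798.14 × 0.01 = $27.98
State disability insurance: $2,798.14 × 0.0103 = $28.82
Social Security (OASDI): $2,798.14 × 0.0737 = $206.22
Total deductions = $130.69 + $280.08 + $234.74 + $27.98 + $28.82 + $206.22 = $908.53
Net pay = $2,798.14 − $908.53 = $1,889.61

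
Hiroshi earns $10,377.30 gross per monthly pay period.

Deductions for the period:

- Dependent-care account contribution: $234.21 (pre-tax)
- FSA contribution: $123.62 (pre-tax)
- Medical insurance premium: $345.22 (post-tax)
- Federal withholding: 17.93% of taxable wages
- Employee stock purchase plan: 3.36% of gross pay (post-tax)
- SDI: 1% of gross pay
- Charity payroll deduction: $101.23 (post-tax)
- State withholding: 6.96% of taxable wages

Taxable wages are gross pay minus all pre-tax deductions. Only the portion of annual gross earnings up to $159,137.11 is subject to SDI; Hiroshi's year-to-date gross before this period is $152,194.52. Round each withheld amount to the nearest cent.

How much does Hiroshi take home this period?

$6,661.06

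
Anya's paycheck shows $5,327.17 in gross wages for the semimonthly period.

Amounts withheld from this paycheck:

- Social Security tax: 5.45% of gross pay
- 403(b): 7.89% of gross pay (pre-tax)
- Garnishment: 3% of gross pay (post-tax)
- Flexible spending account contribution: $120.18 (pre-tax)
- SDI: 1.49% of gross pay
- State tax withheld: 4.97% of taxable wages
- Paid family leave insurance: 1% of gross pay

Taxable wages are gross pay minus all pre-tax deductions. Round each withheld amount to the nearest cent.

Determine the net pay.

$3,965.99

Flexible spending account contribution: $120.18
403(b): $5,327.17 × 0.0789 = $420.31
Pre-tax total = $120.18 + $420.31 = $540.49
Taxable wages = $5,327.17 − $540.49 = $4,786.68
State tax withheld: $4,786.68 × 0.0497 = $237.90
Social Security tax: $5,327.17 × 0.0545 = $290.33
Paid family leave insurance: $5,327.17 × 0.01 = $53.27
SDI: $5,327.17 × 0.0149 = $79.37
Garnishment: $5,327.17 × 0.03 = $159.82
Total deductions = $120.18 + $420.31 + $237.90 + $290.33 + $53.27 + $79.37 + $159.82 = $1,361.18
Net pay = $5,327.17 − $1,361.18 = $3,965.99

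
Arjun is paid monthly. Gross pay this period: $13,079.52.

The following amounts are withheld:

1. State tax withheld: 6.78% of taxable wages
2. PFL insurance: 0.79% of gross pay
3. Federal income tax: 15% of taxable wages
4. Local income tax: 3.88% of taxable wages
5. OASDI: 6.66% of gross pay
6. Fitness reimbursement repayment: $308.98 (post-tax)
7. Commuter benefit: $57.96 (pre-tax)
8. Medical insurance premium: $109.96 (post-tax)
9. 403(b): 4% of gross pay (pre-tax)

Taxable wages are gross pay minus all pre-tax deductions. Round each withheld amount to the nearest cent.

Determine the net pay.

$7,897.92

Commuter benefit: $57.96
403(b): $13,079.52 × 0.04 = $523.18
Pre-tax total = $57.96 + $523.18 = $581.14
Taxable wages = $13,079.52 − $581.14 = $12,498.38
Federal income tax: $12,498.38 × 0.15 = $1,874.76
Local income tax: $12,498.38 × 0.0388 = $484.94
State tax withheld: $12,498.38 × 0.0678 = $847.39
PFL insurance: $13,079.52 × 0.0079 = $103.33
OASDI: $13,079.52 × 0.0666 = $871.10
Medical insurance premium: $109.96
Fitness reimbursement repayment: $308.98
Total deductions = $57.96 + $523.18 + $1,874.76 + $484.94 + $847.39 + $103.33 + $871.10 + $109.96 + $308.98 = $5,181.60
Net pay = $13,079.52 − $5,181.60 = $7,897.92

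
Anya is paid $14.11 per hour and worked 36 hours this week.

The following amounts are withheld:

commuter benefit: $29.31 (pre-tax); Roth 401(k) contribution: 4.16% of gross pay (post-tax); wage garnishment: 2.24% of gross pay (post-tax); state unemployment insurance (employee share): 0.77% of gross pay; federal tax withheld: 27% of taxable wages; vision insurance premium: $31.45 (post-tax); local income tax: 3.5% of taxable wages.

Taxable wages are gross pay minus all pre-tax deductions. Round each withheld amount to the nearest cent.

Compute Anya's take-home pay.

$264.79

Gross pay: 36 × $14.11 = $507.96
Commuter benefit: $29.31
Taxable wages = $507.96 − $29.31 = $478.65
Local income tax: $478.65 × 0.035 = $16.75
Federal tax withheld: $478.65 × 0.27 = $129.24
State unemployment insurance (employee share): $507.96 × 0.0077 = $3.91
Vision insurance premium: $31.45
Wage garnishment: $507.96 × 0.0224 = $11.38
Roth 401(k) contribution: $507.96 × 0.0416 = $21.13
Total deductions = $29.31 + $16.75 + $129.24 + $3.91 + $31.45 + $11.38 + $21.13 = $243.17
Net pay = $507.96 − $243.17 = $264.79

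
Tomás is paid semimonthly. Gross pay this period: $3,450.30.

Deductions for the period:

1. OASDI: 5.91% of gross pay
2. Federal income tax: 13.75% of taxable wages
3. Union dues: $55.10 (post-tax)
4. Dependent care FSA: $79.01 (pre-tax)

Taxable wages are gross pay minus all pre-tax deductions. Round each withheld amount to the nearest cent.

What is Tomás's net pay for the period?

$2,648.73

Dependent care FSA: $79.01
Taxable wages = $3,450.30 − $79.01 = $3,371.29
Federal income tax: $3,371.29 × 0.1375 = $463.55
OASDI: $3,450.30 × 0.0591 = $203.91
Union dues: $55.10
Total deductions = $79.01 + $463.55 + $203.91 + $55.10 = $801.57
Net pay = $3,450.30 − $801.57 = $2,648.73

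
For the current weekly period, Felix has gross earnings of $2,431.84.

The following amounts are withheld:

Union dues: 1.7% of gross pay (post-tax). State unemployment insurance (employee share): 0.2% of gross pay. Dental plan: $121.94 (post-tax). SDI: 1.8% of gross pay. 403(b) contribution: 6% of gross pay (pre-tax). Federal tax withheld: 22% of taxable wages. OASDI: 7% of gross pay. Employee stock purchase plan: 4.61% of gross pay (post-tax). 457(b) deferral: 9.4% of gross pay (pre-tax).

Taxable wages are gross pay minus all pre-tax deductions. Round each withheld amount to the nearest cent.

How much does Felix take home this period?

457(b) deferral: $2,431.84 × 0.094 = $228.59
403(b) contribution: $2,431.84 × 0.06 = $145.91
Pre-tax total = $228.59 + $145.91 = $374.50
Taxable wages = $2,431.84 − $374.50 = $2,057.34
Federal tax withheld: $2,057.34 × 0.22 = $452.61
SDI: $2,431.84 × 0.018 = $43.77
State unemployment insurance (employee share): $2,431.84 × 0.002 = $4.86
OASDI: $2,431.84 × 0.07 = $170.23
Union dues: $2,431.84 × 0.017 = $41.34
Dental plan: $121.94
Employee stock purchase plan: $2,431.84 × 0.0461 = $112.11
Total deductions = $228.59 + $145.91 + $452.61 + $43.77 + $4.86 + $170.23 + $41.34 + $121.94 + $112.11 = $1,321.36
Net pay = $2,431.84 − $1,321.36 = $1,110.48

$1,110.48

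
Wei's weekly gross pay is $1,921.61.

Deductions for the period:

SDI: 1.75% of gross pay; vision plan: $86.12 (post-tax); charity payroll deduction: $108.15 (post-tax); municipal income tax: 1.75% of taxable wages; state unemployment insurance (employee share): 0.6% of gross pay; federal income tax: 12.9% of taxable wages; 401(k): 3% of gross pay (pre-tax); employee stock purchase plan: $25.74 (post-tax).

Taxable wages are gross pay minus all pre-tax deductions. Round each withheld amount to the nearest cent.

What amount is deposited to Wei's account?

$1,325.72

401(k): $1,921.61 × 0.03 = $57.65
Taxable wages = $1,921.61 − $57.65 = $1,863.96
Federal income tax: $1,863.96 × 0.129 = $240.45
Municipal income tax: $1,863.96 × 0.0175 = $32.62
State unemployment insurance (employee share): $1,921.61 × 0.006 = $11.53
SDI: $1,921.61 × 0.0175 = $33.63
Employee stock purchase plan: $25.74
Charity payroll deduction: $108.15
Vision plan: $86.12
Total deductions = $57.65 + $240.45 + $32.62 + $11.53 + $33.63 + $25.74 + $108.15 + $86.12 = $595.89
Net pay = $1,921.61 − $595.89 = $1,325.72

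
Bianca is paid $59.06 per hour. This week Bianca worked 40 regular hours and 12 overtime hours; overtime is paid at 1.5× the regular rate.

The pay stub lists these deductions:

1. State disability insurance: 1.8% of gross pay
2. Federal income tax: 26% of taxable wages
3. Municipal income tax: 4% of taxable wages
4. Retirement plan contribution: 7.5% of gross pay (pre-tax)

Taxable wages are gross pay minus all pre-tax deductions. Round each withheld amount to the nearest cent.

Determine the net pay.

$2,156.34

Regular pay: 40 × $59.06 = $2,362.40
Overtime pay: 12 × $59.06 × 1.5 = $1,063.08
Gross pay = $2,362.40 + $1,063.08 = $3,425.48
Retirement plan contribution: $3,425.48 × 0.075 = $256.91
Taxable wages = $3,425.48 − $256.91 = $3,168.57
Municipal income tax: $3,168.57 × 0.04 = $126.74
Federal income tax: $3,168.57 × 0.26 = $823.83
State disability insurance: $3,425.48 × 0.018 = $61.66
Total deductions = $256.91 + $126.74 + $823.83 + $61.66 = $1,269.14
Net pay = $3,425.48 − $1,269.14 = $2,156.34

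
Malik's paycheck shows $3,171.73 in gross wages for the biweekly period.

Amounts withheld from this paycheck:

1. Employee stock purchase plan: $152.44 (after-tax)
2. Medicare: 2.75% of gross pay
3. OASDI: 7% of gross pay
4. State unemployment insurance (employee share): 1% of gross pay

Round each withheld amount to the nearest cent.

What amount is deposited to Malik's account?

$2,678.33

State unemployment insurance (employee share): $3,171.73 × 0.01 = $31.72
OASDI: $3,171.73 × 0.07 = $222.02
Medicare: $3,171.73 × 0.0275 = $87.22
Employee stock purchase plan: $152.44
Total deductions = $31.72 + $222.02 + $87.22 + $152.44 = $493.40
Net pay = $3,171.73 − $493.40 = $2,678.33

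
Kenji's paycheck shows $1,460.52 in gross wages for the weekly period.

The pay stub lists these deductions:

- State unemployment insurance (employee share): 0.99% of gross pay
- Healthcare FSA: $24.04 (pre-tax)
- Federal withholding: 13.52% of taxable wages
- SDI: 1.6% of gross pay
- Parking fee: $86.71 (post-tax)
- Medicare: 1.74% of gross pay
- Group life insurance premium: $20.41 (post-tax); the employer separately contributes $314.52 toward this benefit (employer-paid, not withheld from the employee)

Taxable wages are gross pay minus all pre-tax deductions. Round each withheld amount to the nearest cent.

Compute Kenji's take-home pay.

Healthcare FSA: $24.04
Taxable wages = $1,460.52 − $24.04 = $1,436.48
Federal withholding: $1,436.48 × 0.1352 = $194.21
Medicare: $1,460.52 × 0.0174 = $25.41
SDI: $1,460.52 × 0.016 = $23.37
State unemployment insurance (employee share): $1,460.52 × 0.0099 = $14.46
Parking fee: $86.71
Group life insurance premium: $20.41
(Employer's $314.52 toward group life insurance premium is not withheld from the employee.)
Total deductions = $24.04 + $194.21 + $25.41 + $23.37 + $14.46 + $86.71 + $20.41 = $388.61
Net pay = $1,460.52 − $388.61 = $1,071.91

$1,071.91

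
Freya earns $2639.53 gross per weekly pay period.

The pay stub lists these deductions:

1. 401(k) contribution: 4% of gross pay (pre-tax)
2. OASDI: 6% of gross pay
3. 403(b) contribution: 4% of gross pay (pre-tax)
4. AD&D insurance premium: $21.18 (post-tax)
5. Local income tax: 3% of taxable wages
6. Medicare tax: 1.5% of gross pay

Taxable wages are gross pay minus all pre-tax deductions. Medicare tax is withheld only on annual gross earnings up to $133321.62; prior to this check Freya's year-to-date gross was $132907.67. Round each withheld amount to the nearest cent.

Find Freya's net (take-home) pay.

401(k) contribution: $2639.53 × 0.04 = $105.58
403(b) contribution: $2639.53 × 0.04 = $105.58
Pre-tax total = $105.58 + $105.58 = $211.16
Taxable wages = $2639.53 − $211.16 = $2428.37
Local income tax: $2428.37 × 0.03 = $72.85
OASDI: $2639.53 × 0.06 = $158.37
Medicare tax: only $133321.62 − $132907.67 = $413.95 of this check is subject → $413.95 × 0.015 = $6.21
AD&D insurance premium: $21.18
Total deductions = $105.58 + $105.58 + $72.85 + $158.37 + $6.21 + $21.18 = $469.77
Net pay = $2639.53 − $469.77 = $2169.76

$2169.76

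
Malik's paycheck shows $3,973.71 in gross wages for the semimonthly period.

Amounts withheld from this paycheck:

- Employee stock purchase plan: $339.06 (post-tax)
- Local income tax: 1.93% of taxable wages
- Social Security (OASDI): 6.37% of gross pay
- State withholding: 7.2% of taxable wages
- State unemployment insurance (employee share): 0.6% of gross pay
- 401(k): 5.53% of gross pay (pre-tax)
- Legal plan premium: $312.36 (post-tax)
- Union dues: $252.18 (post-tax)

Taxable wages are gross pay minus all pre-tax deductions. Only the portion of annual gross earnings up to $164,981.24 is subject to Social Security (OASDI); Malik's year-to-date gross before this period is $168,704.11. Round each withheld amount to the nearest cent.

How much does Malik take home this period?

401(k): $3,973.71 × 0.0553 = $219.75
Taxable wages = $3,973.71 − $219.75 = $3,753.96
Local income tax: $3,753.96 × 0.0193 = $72.45
State withholding: $3,753.96 × 0.072 = $270.29
State unemployment insurance (employee share): $3,973.71 × 0.006 = $23.84
Social Security (OASDI): annual cap $164,981.24 already reached (YTD $168,704.11), so $0.00
Union dues: $252.18
Employee stock purchase plan: $339.06
Legal plan premium: $312.36
Total deductions = $219.75 + $72.45 + $270.29 + $23.84 + $0.00 + $252.18 + $339.06 + $312.36 = $1,489.93
Net pay = $3,973.71 − $1,489.93 = $2,483.78

$2,483.78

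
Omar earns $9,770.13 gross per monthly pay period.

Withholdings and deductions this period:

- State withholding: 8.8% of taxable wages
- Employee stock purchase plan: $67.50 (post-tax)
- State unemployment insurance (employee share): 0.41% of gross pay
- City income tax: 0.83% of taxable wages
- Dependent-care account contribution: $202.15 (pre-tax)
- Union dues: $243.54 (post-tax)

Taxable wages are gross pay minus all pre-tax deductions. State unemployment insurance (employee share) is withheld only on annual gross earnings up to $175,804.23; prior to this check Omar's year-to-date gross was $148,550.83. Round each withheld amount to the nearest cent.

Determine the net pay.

$8,295.49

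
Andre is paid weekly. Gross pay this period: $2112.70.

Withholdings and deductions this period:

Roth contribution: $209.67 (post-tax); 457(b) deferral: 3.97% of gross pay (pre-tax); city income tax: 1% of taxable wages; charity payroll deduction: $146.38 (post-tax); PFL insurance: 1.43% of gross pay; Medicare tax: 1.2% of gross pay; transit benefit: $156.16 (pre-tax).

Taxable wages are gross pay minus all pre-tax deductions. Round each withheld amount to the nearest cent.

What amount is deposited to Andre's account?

Transit benefit: $156.16
457(b) deferral: $2112.70 × 0.0397 = $83.87
Pre-tax total = $156.16 + $83.87 = $240.03
Taxable wages = $2112.70 − $240.03 = $1872.67
City income tax: $1872.67 × 0.01 = $18.73
Medicare tax: $2112.70 × 0.012 = $25.35
PFL insurance: $2112.70 × 0.0143 = $30.21
Charity payroll deduction: $146.38
Roth contribution: $209.67
Total deductions = $156.16 + $83.87 + $18.73 + $25.35 + $30.21 + $146.38 + $209.67 = $670.37
Net pay = $2112.70 − $670.37 = $1442.33

$1442.33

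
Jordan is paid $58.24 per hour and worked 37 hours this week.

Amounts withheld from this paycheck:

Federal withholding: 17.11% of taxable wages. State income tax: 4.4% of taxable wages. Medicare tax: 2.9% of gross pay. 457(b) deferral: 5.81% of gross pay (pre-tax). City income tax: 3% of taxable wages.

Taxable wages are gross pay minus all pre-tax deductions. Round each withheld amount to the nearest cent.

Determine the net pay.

$1,469.71

Gross pay: 37 × $58.24 = $2,154.88
457(b) deferral: $2,154.88 × 0.0581 = $125.20
Taxable wages = $2,154.88 − $125.20 = $2,029.68
State income tax: $2,029.68 × 0.044 = $89.31
City income tax: $2,029.68 × 0.03 = $60.89
Federal withholding: $2,029.68 × 0.1711 = $347.28
Medicare tax: $2,154.88 × 0.029 = $62.49
Total deductions = $125.20 + $89.31 + $60.89 + $347.28 + $62.49 = $685.17
Net pay = $2,154.88 − $685.17 = $1,469.71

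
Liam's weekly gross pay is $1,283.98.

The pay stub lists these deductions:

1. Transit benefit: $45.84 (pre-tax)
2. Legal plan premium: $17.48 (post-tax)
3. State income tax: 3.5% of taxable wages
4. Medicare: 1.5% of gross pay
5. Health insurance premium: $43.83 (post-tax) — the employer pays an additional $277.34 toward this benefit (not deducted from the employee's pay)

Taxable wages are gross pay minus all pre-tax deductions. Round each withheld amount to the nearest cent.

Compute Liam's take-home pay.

$1,114.24

Transit benefit: $45.84
Taxable wages = $1,283.98 − $45.84 = $1,238.14
State income tax: $1,238.14 × 0.035 = $43.33
Medicare: $1,283.98 × 0.015 = $19.26
Health insurance premium: $43.83
Legal plan premium: $17.48
(Employer's $277.34 toward health insurance premium is not withheld from the employee.)
Total deductions = $45.84 + $43.33 + $19.26 + $43.83 + $17.48 = $169.74
Net pay = $1,283.98 − $169.74 = $1,114.24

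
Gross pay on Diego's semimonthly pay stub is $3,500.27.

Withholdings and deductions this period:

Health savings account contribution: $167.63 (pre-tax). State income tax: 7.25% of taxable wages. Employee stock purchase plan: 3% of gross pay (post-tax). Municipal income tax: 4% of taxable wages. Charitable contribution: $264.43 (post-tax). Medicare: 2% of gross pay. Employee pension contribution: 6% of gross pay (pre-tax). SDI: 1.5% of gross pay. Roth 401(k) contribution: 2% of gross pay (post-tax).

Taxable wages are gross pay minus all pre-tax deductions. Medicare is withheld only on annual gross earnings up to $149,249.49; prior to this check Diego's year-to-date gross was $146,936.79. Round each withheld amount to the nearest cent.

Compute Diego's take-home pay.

$2,233.13

Employee pension contribution: $3,500.27 × 0.06 = $210.02
Health savings account contribution: $167.63
Pre-tax total = $210.02 + $167.63 = $377.65
Taxable wages = $3,500.27 − $377.65 = $3,122.62
State income tax: $3,122.62 × 0.0725 = $226.39
Municipal income tax: $3,122.62 × 0.04 = $124.90
Medicare: only $149,249.49 − $146,936.79 = $2,312.70 of this check is subject → $2,312.70 × 0.02 = $46.25
SDI: $3,500.27 × 0.015 = $52.50
Employee stock purchase plan: $3,500.27 × 0.03 = $105.01
Roth 401(k) contribution: $3,500.27 × 0.02 = $70.01
Charitable contribution: $264.43
Total deductions = $210.02 + $167.63 + $226.39 + $124.90 + $46.25 + $52.50 + $105.01 + $70.01 + $264.43 = $1,267.14
Net pay = $3,500.27 − $1,267.14 = $2,233.13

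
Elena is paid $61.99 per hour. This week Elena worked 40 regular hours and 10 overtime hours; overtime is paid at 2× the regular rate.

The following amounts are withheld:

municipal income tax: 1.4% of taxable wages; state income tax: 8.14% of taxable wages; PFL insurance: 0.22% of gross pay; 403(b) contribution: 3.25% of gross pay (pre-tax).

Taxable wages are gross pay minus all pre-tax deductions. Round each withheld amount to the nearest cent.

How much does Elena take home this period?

$3,247.04

Regular pay: 40 × $61.99 = $2,479.60
Overtime pay: 10 × $61.99 × 2 = $1,239.80
Gross pay = $2,479.60 + $1,239.80 = $3,719.40
403(b) contribution: $3,719.40 × 0.0325 = $120.88
Taxable wages = $3,719.40 − $120.88 = $3,598.52
Municipal income tax: $3,598.52 × 0.014 = $50.38
State income tax: $3,598.52 × 0.0814 = $292.92
PFL insurance: $3,719.40 × 0.0022 = $8.18
Total deductions = $120.88 + $50.38 + $292.92 + $8.18 = $472.36
Net pay = $3,719.40 − $472.36 = $3,247.04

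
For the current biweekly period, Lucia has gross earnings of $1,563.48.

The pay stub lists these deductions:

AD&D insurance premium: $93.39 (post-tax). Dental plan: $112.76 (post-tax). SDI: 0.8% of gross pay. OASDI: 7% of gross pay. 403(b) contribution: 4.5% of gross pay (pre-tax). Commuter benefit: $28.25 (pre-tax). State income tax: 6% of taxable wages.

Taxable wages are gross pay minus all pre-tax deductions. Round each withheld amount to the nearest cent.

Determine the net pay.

403(b) contribution: $1,563.48 × 0.045 = $70.36
Commuter benefit: $28.25
Pre-tax total = $70.36 + $28.25 = $98.61
Taxable wages = $1,563.48 − $98.61 = $1,464.87
State income tax: $1,464.87 × 0.06 = $87.89
OASDI: $1,563.48 × 0.07 = $109.44
SDI: $1,563.48 × 0.008 = $12.51
Dental plan: $112.76
AD&D insurance premium: $93.39
Total deductions = $70.36 + $28.25 + $87.89 + $109.44 + $12.51 + $112.76 + $93.39 = $514.60
Net pay = $1,563.48 − $514.60 = $1,048.88

$1,048.88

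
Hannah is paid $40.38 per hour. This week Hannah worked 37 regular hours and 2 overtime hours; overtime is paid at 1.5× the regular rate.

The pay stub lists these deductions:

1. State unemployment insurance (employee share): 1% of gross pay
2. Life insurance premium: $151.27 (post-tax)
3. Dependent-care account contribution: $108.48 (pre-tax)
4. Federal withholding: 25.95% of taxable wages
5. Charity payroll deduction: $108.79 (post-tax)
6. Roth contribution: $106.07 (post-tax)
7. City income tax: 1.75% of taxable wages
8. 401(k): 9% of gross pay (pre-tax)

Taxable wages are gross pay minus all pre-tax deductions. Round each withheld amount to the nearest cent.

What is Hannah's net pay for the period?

$601.98

Regular pay: 37 × $40.38 = $1,494.06
Overtime pay: 2 × $40.38 × 1.5 = $121.14
Gross pay = $1,494.06 + $121.14 = $1,615.20
401(k): $1,615.20 × 0.09 = $145.37
Dependent-care account contribution: $108.48
Pre-tax total = $145.37 + $108.48 = $253.85
Taxable wages = $1,615.20 − $253.85 = $1,361.35
Federal withholding: $1,361.35 × 0.2595 = $353.27
City income tax: $1,361.35 × 0.0175 = $23.82
State unemployment insurance (employee share): $1,615.20 × 0.01 = $16.15
Life insurance premium: $151.27
Charity payroll deduction: $108.79
Roth contribution: $106.07
Total deductions = $145.37 + $108.48 + $353.27 + $23.82 + $16.15 + $151.27 + $108.79 + $106.07 = $1,013.22
Net pay = $1,615.20 − $1,013.22 = $601.98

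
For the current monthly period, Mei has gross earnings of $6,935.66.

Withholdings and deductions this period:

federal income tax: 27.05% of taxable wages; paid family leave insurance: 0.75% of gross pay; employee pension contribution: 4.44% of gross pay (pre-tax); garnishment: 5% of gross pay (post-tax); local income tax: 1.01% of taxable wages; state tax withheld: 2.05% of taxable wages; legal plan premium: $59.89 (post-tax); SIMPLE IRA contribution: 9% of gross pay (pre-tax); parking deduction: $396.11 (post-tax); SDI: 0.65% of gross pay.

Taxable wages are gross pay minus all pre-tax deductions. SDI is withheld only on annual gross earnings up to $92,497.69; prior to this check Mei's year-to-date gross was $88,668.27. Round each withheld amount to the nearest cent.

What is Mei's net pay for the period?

Employee pension contribution: $6,935.66 × 0.0444 = $307.94
SIMPLE IRA contribution: $6,935.66 × 0.09 = $624.21
Pre-tax total = $307.94 + $624.21 = $932.15
Taxable wages = $6,935.66 − $932.15 = $6,003.51
Local income tax: $6,003.51 × 0.0101 = $60.64
Federal income tax: $6,003.51 × 0.2705 = $1,623.95
State tax withheld: $6,003.51 × 0.0205 = $123.07
SDI: only $92,497.69 − $88,668.27 = $3,829.42 of this check is subject → $3,829.42 × 0.0065 = $24.89
Paid family leave insurance: $6,935.66 × 0.0075 = $52.02
Garnishment: $6,935.66 × 0.05 = $346.78
Parking deduction: $396.11
Legal plan premium: $59.89
Total deductions = $307.94 + $624.21 + $60.64 + $1,623.95 + $123.07 + $24.89 + $52.02 + $346.78 + $396.11 + $59.89 = $3,619.50
Net pay = $6,935.66 − $3,619.50 = $3,316.16

$3,316.16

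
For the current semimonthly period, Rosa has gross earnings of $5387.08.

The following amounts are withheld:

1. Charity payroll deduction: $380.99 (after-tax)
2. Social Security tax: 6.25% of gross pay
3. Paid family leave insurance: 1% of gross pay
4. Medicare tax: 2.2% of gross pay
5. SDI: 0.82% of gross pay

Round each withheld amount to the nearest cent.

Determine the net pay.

Social Security tax: $5387.08 × 0.0625 = $336.69
SDI: $5387.08 × 0.0082 = $44.17
Paid family leave insurance: $5387.08 × 0.01 = $53.87
Medicare tax: $5387.08 × 0.022 = $118.52
Charity payroll deduction: $380.99
Total deductions = $336.69 + $44.17 + $53.87 + $118.52 + $380.99 = $934.24
Net pay = $5387.08 − $934.24 = $4452.84

$4452.84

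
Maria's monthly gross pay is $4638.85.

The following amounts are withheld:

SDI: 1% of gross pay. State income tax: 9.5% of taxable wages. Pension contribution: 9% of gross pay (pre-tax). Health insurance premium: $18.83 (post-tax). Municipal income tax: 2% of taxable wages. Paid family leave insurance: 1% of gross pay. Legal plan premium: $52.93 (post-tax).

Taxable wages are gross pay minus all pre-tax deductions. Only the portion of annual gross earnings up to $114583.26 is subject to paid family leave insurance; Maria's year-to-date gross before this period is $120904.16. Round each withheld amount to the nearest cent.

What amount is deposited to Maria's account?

Pension contribution: $4638.85 × 0.09 = $417.50
Taxable wages = $4638.85 − $417.50 = $4221.35
Municipal income tax: $4221.35 × 0.02 = $84.43
State income tax: $4221.35 × 0.095 = $401.03
Paid family leave insurance: annual cap $114583.26 already reached (YTD $120904.16), so $0.00
SDI: $4638.85 × 0.01 = $46.39
Health insurance premium: $18.83
Legal plan premium: $52.93
Total deductions = $417.50 + $84.43 + $401.03 + $0.00 + $46.39 + $18.83 + $52.93 = $1021.11
Net pay = $4638.85 − $1021.11 = $3617.74

$3617.74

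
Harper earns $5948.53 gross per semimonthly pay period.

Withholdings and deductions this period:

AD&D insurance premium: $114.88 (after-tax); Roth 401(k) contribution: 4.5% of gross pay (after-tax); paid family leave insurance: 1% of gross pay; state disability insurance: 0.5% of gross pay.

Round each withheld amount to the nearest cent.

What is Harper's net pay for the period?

$5476.74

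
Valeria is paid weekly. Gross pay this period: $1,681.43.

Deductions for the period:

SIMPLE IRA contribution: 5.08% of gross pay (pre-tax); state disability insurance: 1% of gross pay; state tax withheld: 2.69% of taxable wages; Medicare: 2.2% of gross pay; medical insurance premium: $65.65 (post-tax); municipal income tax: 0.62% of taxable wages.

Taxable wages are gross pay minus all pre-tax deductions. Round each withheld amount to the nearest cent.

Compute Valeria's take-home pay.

SIMPLE IRA contribution: $1,681.43 × 0.0508 = $85.42
Taxable wages = $1,681.43 − $85.42 = $1,596.01
Municipal income tax: $1,596.01 × 0.0062 = $9.90
State tax withheld: $1,596.01 × 0.0269 = $42.93
State disability insurance: $1,681.43 × 0.01 = $16.81
Medicare: $1,681.43 × 0.022 = $36.99
Medical insurance premium: $65.65
Total deductions = $85.42 + $9.90 + $42.93 + $16.81 + $36.99 + $65.65 = $257.70
Net pay = $1,681.43 − $257.70 = $1,423.73

$1,423.73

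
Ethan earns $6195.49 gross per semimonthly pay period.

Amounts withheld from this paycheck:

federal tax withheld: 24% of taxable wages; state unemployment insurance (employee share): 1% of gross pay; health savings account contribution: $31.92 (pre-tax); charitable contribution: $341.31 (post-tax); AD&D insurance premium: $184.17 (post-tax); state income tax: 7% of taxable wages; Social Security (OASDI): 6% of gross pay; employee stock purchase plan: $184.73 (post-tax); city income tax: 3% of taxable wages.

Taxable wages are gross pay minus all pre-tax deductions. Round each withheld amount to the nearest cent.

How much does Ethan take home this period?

$2924.06

Health savings account contribution: $31.92
Taxable wages = $6195.49 − $31.92 = $6163.57
State income tax: $6163.57 × 0.07 = $431.45
Federal tax withheld: $6163.57 × 0.24 = $1479.26
City income tax: $6163.57 × 0.03 = $184.91
State unemployment insurance (employee share): $6195.49 × 0.01 = $61.95
Social Security (OASDI): $6195.49 × 0.06 = $371.73
Charitable contribution: $341.31
Employee stock purchase plan: $184.73
AD&D insurance premium: $184.17
Total deductions = $31.92 + $431.45 + $1479.26 + $184.91 + $61.95 + $371.73 + $341.31 + $184.73 + $184.17 = $3271.43
Net pay = $6195.49 − $3271.43 = $2924.06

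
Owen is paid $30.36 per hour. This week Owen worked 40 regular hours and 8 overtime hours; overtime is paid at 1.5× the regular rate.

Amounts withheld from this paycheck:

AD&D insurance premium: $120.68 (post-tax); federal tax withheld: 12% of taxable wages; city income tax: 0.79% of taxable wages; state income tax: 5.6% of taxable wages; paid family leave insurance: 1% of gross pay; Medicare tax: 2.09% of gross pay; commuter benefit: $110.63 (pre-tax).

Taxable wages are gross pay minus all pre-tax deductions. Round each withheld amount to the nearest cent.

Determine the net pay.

$1,028.64

Regular pay: 40 × $30.36 = $1,214.40
Overtime pay: 8 × $30.36 × 1.5 = $364.32
Gross pay = $1,214.40 + $364.32 = $1,578.72
Commuter benefit: $110.63
Taxable wages = $1,578.72 − $110.63 = $1,468.09
Federal tax withheld: $1,468.09 × 0.12 = $176.17
City income tax: $1,468.09 × 0.0079 = $11.60
State income tax: $1,468.09 × 0.056 = $82.21
Medicare tax: $1,578.72 × 0.0209 = $33.00
Paid family leave insurance: $1,578.72 × 0.01 = $15.79
AD&D insurance premium: $120.68
Total deductions = $110.63 + $176.17 + $11.60 + $82.21 + $33.00 + $15.79 + $120.68 = $550.08
Net pay = $1,578.72 − $550.08 = $1,028.64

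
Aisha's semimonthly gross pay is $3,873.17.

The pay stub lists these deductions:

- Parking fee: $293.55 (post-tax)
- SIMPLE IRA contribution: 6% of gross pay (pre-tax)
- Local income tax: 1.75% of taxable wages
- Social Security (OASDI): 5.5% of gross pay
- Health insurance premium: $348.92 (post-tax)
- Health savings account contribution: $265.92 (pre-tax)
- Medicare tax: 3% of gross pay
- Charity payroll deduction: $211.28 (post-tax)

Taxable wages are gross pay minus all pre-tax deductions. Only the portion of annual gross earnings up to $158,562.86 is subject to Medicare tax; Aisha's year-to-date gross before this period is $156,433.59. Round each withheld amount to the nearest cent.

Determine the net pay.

$2,185.15

SIMPLE IRA contribution: $3,873.17 × 0.06 = $232.39
Health savings account contribution: $265.92
Pre-tax total = $232.39 + $265.92 = $498.31
Taxable wages = $3,873.17 − $498.31 = $3,374.86
Local income tax: $3,374.86 × 0.0175 = $59.06
Social Security (OASDI): $3,873.17 × 0.055 = $213.02
Medicare tax: only $158,562.86 − $156,433.59 = $2,129.27 of this check is subject → $2,129.27 × 0.03 = $63.88
Charity payroll deduction: $211.28
Health insurance premium: $348.92
Parking fee: $293.55
Total deductions = $232.39 + $265.92 + $59.06 + $213.02 + $63.88 + $211.28 + $348.92 + $293.55 = $1,688.02
Net pay = $3,873.17 − $1,688.02 = $2,185.15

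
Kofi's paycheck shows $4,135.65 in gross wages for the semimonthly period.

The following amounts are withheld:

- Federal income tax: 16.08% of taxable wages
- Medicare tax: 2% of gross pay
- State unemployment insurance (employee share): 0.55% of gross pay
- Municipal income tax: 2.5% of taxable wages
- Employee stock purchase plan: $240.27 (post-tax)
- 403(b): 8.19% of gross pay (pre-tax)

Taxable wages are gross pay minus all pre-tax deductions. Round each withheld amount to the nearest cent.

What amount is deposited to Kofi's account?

403(b): $4,135.65 × 0.0819 = $338.71
Taxable wages = $4,135.65 − $338.71 = $3,796.94
Federal income tax: $3,796.94 × 0.1608 = $610.55
Municipal income tax: $3,796.94 × 0.025 = $94.92
Medicare tax: $4,135.65 × 0.02 = $82.71
State unemployment insurance (employee share): $4,135.65 × 0.0055 = $22.75
Employee stock purchase plan: $240.27
Total deductions = $338.71 + $610.55 + $94.92 + $82.71 + $22.75 + $240.27 = $1,389.91
Net pay = $4,135.65 − $1,389.91 = $2,745.74

$2,745.74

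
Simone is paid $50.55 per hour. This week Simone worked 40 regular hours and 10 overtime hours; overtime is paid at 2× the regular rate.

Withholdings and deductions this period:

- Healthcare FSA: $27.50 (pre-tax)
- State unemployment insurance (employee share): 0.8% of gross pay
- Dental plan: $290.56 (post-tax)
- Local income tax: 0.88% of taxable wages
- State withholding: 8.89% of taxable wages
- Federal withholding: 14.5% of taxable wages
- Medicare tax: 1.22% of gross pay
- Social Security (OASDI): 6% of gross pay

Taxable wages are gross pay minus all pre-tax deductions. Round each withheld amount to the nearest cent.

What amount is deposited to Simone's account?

$1,742.26

Regular pay: 40 × $50.55 = $2,022.00
Overtime pay: 10 × $50.55 × 2 = $1,011.00
Gross pay = $2,022.00 + $1,011.00 = $3,033.00
Healthcare FSA: $27.50
Taxable wages = $3,033.00 − $27.50 = $3,005.50
Federal withholding: $3,005.50 × 0.145 = $435.80
State withholding: $3,005.50 × 0.0889 = $267.19
Local income tax: $3,005.50 × 0.0088 = $26.45
State unemployment insurance (employee share): $3,033.00 × 0.008 = $24.26
Medicare tax: $3,033.00 × 0.0122 = $37.00
Social Security (OASDI): $3,033.00 × 0.06 = $181.98
Dental plan: $290.56
Total deductions = $27.50 + $435.80 + $267.19 + $26.45 + $24.26 + $37.00 + $181.98 + $290.56 = $1,290.74
Net pay = $3,033.00 − $1,290.74 = $1,742.26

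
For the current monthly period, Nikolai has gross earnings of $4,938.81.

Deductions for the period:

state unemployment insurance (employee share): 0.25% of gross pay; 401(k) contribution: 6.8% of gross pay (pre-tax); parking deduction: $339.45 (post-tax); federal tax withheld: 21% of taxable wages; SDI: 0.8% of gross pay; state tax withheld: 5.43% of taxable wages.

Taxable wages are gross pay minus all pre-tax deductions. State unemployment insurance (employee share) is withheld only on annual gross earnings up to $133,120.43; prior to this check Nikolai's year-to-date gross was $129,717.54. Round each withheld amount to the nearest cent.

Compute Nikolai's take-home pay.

$2,998.94

401(k) contribution: $4,938.81 × 0.068 = $335.84
Taxable wages = $4,938.81 − $335.84 = $4,602.97
Federal tax withheld: $4,602.97 × 0.21 = $966.62
State tax withheld: $4,602.97 × 0.0543 = $249.94
SDI: $4,938.81 × 0.008 = $39.51
State unemployment insurance (employee share): only $133,120.43 − $129,717.54 = $3,402.89 of this check is subject → $3,402.89 × 0.0025 = $8.51
Parking deduction: $339.45
Total deductions = $335.84 + $966.62 + $249.94 + $39.51 + $8.51 + $339.45 = $1,939.87
Net pay = $4,938.81 − $1,939.87 = $2,998.94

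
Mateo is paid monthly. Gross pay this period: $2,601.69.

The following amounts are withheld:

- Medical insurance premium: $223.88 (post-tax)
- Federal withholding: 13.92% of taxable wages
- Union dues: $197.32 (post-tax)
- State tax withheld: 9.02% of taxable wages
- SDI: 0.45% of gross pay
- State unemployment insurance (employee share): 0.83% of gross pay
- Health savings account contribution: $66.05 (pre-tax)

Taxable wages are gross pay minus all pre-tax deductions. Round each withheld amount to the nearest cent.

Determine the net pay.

$1,499.47

Health savings account contribution: $66.05
Taxable wages = $2,601.69 − $66.05 = $2,535.64
State tax withheld: $2,535.64 × 0.0902 = $228.71
Federal withholding: $2,535.64 × 0.1392 = $352.96
SDI: $2,601.69 × 0.0045 = $11.71
State unemployment insurance (employee share): $2,601.69 × 0.0083 = $21.59
Medical insurance premium: $223.88
Union dues: $197.32
Total deductions = $66.05 + $228.71 + $352.96 + $11.71 + $21.59 + $223.88 + $197.32 = $1,102.22
Net pay = $2,601.69 − $1,102.22 = $1,499.47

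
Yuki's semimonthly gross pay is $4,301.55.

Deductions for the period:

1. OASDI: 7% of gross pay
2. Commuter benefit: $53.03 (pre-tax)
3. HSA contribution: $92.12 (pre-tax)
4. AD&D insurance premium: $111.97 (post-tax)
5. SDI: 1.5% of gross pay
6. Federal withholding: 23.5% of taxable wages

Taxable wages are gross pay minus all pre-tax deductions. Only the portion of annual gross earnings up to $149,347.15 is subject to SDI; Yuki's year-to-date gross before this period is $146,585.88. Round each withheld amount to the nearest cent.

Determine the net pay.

Commuter benefit: $53.03
HSA contribution: $92.12
Pre-tax total = $53.03 + $92.12 = $145.15
Taxable wages = $4,301.55 − $145.15 = $4,156.40
Federal withholding: $4,156.40 × 0.235 = $976.75
SDI: only $149,347.15 − $146,585.88 = $2,761.27 of this check is subject → $2,761.27 × 0.015 = $41.42
OASDI: $4,301.55 × 0.07 = $301.11
AD&D insurance premium: $111.97
Total deductions = $53.03 + $92.12 + $976.75 + $41.42 + $301.11 + $111.97 = $1,576.40
Net pay = $4,301.55 − $1,576.40 = $2,725.15

$2,725.15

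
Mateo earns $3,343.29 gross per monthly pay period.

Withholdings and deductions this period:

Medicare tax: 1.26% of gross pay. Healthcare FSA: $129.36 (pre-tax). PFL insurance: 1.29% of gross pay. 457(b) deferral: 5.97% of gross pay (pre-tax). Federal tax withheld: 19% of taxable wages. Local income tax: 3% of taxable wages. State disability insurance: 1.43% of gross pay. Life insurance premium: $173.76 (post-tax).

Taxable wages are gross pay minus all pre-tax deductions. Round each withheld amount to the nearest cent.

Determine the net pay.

457(b) deferral: $3,343.29 × 0.0597 = $199.59
Healthcare FSA: $129.36
Pre-tax total = $199.59 + $129.36 = $328.95
Taxable wages = $3,343.29 − $328.95 = $3,014.34
Local income tax: $3,014.34 × 0.03 = $90.43
Federal tax withheld: $3,014.34 × 0.19 = $572.72
PFL insurance: $3,343.29 × 0.0129 = $43.13
State disability insurance: $3,343.29 × 0.0143 = $47.81
Medicare tax: $3,343.29 × 0.0126 = $42.13
Life insurance premium: $173.76
Total deductions = $199.59 + $129.36 + $90.43 + $572.72 + $43.13 + $47.81 + $42.13 + $173.76 = $1,298.93
Net pay = $3,343.29 − $1,298.93 = $2,044.36

$2,044.36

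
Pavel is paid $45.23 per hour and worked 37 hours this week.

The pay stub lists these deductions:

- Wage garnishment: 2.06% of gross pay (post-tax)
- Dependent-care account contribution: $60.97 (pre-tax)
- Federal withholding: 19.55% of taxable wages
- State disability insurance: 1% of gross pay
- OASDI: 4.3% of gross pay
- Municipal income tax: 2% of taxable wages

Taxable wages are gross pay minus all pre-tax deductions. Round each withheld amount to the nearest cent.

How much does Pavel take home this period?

$1141.87

Gross pay: 37 × $45.23 = $1673.51
Dependent-care account contribution: $60.97
Taxable wages = $1673.51 − $60.97 = $1612.54
Federal withholding: $1612.54 × 0.1955 = $315.25
Municipal income tax: $1612.54 × 0.02 = $32.25
OASDI: $1673.51 × 0.043 = $71.96
State disability insurance: $1673.51 × 0.01 = $16.74
Wage garnishment: $1673.51 × 0.0206 = $34.47
Total deductions = $60.97 + $315.25 + $32.25 + $71.96 + $16.74 + $34.47 = $531.64
Net pay = $1673.51 − $531.64 = $1141.87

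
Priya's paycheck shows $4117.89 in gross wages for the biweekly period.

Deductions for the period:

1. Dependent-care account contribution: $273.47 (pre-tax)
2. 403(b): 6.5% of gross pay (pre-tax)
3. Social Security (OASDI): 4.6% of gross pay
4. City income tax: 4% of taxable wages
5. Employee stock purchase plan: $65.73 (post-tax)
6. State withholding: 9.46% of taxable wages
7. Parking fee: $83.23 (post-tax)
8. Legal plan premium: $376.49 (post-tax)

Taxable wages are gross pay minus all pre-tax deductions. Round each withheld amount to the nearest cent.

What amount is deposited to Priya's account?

$2380.46

Dependent-care account contribution: $273.47
403(b): $4117.89 × 0.065 = $267.66
Pre-tax total = $273.47 + $267.66 = $541.13
Taxable wages = $4117.89 − $541.13 = $3576.76
City income tax: $3576.76 × 0.04 = $143.07
State withholding: $3576.76 × 0.0946 = $338.36
Social Security (OASDI): $4117.89 × 0.046 = $189.42
Employee stock purchase plan: $65.73
Legal plan premium: $376.49
Parking fee: $83.23
Total deductions = $273.47 + $267.66 + $143.07 + $338.36 + $189.42 + $65.73 + $376.49 + $83.23 = $1737.43
Net pay = $4117.89 − $1737.43 = $2380.46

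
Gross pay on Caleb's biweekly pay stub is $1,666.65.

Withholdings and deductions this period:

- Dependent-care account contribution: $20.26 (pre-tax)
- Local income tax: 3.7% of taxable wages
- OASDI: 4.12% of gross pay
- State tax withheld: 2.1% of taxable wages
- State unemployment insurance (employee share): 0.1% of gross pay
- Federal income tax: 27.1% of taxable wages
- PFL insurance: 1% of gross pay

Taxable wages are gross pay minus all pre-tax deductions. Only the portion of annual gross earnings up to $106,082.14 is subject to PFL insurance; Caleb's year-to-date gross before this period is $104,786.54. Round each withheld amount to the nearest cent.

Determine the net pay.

Dependent-care account contribution: $20.26
Taxable wages = $1,666.65 − $20.26 = $1,646.39
Federal income tax: $1,646.39 × 0.271 = $446.17
State tax withheld: $1,646.39 × 0.021 = $34.57
Local income tax: $1,646.39 × 0.037 = $60.92
State unemployment insurance (employee share): $1,666.65 × 0.001 = $1.67
PFL insurance: only $106,082.14 − $104,786.54 = $1,295.60 of this check is subject → $1,295.60 × 0.01 = $12.96
OASDI: $1,666.65 × 0.0412 = $68.67
Total deductions = $20.26 + $446.17 + $34.57 + $60.92 + $1.67 + $12.96 + $68.67 = $645.22
Net pay = $1,666.65 − $645.22 = $1,021.43

$1,021.43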